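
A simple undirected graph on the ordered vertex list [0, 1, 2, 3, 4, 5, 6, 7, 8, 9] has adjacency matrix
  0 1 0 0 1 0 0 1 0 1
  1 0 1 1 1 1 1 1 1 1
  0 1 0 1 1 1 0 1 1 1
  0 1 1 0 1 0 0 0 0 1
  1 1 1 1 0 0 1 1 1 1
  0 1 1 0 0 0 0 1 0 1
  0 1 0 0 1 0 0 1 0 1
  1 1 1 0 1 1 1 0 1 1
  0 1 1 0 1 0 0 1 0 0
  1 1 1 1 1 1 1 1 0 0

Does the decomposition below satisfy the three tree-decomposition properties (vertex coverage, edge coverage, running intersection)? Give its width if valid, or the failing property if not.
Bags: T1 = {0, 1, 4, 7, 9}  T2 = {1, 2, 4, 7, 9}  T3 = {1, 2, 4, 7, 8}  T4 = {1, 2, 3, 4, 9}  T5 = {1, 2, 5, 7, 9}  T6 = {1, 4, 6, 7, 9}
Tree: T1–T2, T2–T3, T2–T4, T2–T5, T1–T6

Checking the three conditions: (i) the bags cover all of {0, 1, 2, 3, 4, 5, 6, 7, 8, 9}; (ii) for each edge, some bag contains both endpoints; (iii) the bags containing any fixed vertex form a subtree. All hold, so the decomposition is valid with width 5 − 1 = 4.

Yes; width 4.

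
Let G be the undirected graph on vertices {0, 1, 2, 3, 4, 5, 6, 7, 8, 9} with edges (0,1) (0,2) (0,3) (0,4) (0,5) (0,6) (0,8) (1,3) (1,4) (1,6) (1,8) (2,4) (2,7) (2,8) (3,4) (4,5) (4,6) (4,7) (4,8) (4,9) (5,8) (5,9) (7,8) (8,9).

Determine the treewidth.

3

A width-3 tree decomposition is:
Bags: B1 = {0, 1, 4, 8}  B2 = {0, 4, 5, 8}  B3 = {0, 1, 3, 4}  B4 = {0, 1, 4, 6}  B5 = {0, 2, 4, 8}  B6 = {4, 5, 8, 9}  B7 = {2, 4, 7, 8}
Tree: B1–B2, B1–B3, B1–B4, B2–B5, B2–B6, B5–B7
The largest bag has 4 vertices, giving width 3; this decomposition certifies tw(G) ≤ 3. Conversely, {0, 1, 4, 8} is a clique of size 4, and the vertices of any clique must share a bag in every tree decomposition; so some bag has ≥ 4 vertices and tw(G) ≥ 3. The upper and lower bounds meet at 3, so that is the treewidth.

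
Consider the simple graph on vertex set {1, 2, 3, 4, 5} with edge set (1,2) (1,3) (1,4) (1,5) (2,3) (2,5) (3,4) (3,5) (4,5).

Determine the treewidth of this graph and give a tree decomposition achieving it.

Treewidth 3.
One optimal decomposition is:
Bags: B1 = {1, 2, 3, 5}  B2 = {1, 3, 4, 5}
Tree: B1–B2

Every bag has size at most 4, so the width is 4 − 1 = 3 and tw(G) ≤ 3. On the other hand G contains the 4-clique {1, 2, 3, 5}. A clique must lie in a single bag of any decomposition, so no decomposition can have width below 3. The upper and lower bounds meet at 3, so that is the treewidth.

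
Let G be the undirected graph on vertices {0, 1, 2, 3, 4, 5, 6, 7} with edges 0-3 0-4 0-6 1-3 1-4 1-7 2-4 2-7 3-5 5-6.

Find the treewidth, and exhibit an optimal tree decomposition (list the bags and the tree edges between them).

Each bag holds 3 vertices, so the decomposition has width 2, which upper-bounds the treewidth. Since 2–7–1–4–2 is a cycle in G, G is not acyclic. Forests are exactly the graphs of treewidth ≤ 1, so tw(G) ≥ 2. Therefore the treewidth is 2.

Treewidth 2.
Bags: B1 = {2, 4, 7}  B2 = {1, 4, 7}  B3 = {0, 1, 4}  B4 = {0, 1, 3}  B5 = {0, 3, 6}  B6 = {3, 5, 6}
Tree: B1–B2, B2–B3, B3–B4, B4–B5, B5–B6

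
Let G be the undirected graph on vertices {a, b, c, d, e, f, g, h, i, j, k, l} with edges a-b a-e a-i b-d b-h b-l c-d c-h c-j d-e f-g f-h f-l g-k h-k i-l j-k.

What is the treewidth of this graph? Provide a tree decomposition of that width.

Each bag holds 4 vertices, so the decomposition has width 3, which upper-bounds the treewidth. For the lower bound: the 4 vertex sets {g,j,k}, {f}, {h}, {b,c,d,l} are disjoint, each induces a connected subgraph, and every pair is joined by at least one edge of G. Contracting each set to a single vertex therefore yields K_{4} as a minor, and since treewidth is minor-monotone, tw(G) ≥ tw(K_{4}) = 3. The upper and lower bounds meet at 3, so that is the treewidth.

Treewidth 3.
One optimal decomposition is:
Bags: B1 = {f, g, j, k}  B2 = {f, h, j, k}  B3 = {c, f, h, j}  B4 = {c, f, h, l}  B5 = {b, c, h, l}  B6 = {b, c, d, l}  B7 = {b, d, i, l}  B8 = {a, b, d, i}  B9 = {a, d, e, i}
Tree: B1–B2, B2–B3, B3–B4, B4–B5, B5–B6, B6–B7, B7–B8, B8–B9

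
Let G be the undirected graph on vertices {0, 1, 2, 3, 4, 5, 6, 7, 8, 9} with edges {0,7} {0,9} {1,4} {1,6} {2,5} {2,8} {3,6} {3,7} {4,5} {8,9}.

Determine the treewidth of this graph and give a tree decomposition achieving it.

Treewidth 2.
One optimal decomposition is:
Bags: B1 = {0, 7, 9}  B2 = {3, 7, 9}  B3 = {3, 6, 9}  B4 = {1, 6, 9}  B5 = {1, 4, 9}  B6 = {4, 5, 9}  B7 = {2, 5, 9}  B8 = {2, 8, 9}
Tree: B1–B2, B2–B3, B3–B4, B4–B5, B5–B6, B6–B7, B7–B8

The largest bag has 3 vertices, giving width 2; this decomposition certifies tw(G) ≤ 2. Since 9–0–7–3–6–1–4–5–2–8–9 is a cycle in G, G is not acyclic. Forests are exactly the graphs of treewidth ≤ 1, so tw(G) ≥ 2. Combining the bounds, tw(G) = 2.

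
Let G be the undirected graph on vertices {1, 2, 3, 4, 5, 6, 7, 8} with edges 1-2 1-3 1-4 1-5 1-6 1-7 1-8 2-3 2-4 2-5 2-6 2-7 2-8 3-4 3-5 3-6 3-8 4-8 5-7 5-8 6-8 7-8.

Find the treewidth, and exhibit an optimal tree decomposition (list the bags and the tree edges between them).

Every bag has size at most 5, so the width is 5 − 1 = 4 and tw(G) ≤ 4. Conversely, {1, 2, 3, 4, 8} is a clique of size 5, and the vertices of any clique must share a bag in every tree decomposition; so some bag has ≥ 5 vertices and tw(G) ≥ 4. Hence tw(G) = 4 exactly.

Treewidth 4.
One optimal decomposition is:
Bags: B1 = {1, 2, 3, 4, 8}  B2 = {1, 2, 3, 5, 8}  B3 = {1, 2, 3, 6, 8}  B4 = {1, 2, 5, 7, 8}
Tree: B1–B2, B2–B3, B2–B4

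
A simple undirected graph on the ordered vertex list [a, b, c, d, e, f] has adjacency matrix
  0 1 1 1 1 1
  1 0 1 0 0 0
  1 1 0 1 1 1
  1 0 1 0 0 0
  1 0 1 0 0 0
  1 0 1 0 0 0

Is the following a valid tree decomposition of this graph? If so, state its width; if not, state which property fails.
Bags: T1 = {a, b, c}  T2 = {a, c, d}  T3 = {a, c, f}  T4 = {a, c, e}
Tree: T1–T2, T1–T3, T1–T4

Vertex coverage: the bags together contain {a, b, c, d, e, f}, the full vertex set. Edge coverage: each edge of G has both endpoints in at least one bag. Running intersection: for every vertex, the bags containing it form a connected subtree. All three properties hold, so this is a valid tree decomposition of width max|bag| − 1 = 2, and hence tw(G) ≤ 2.

Yes; width 2.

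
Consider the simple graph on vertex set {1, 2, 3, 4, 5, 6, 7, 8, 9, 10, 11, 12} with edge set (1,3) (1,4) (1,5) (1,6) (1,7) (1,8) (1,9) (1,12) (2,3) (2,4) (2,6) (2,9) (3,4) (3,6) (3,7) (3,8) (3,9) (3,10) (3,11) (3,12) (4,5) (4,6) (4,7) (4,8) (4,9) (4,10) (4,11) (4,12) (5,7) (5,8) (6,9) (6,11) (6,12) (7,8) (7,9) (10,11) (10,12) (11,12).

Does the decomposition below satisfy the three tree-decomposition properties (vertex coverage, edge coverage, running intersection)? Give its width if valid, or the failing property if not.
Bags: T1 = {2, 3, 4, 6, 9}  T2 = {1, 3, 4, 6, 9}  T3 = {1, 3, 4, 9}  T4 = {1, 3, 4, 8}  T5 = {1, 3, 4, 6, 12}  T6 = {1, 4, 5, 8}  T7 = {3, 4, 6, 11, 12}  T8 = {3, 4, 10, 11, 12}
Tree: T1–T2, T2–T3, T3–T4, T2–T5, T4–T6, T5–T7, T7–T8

A tree decomposition must satisfy three properties: every vertex lies in some bag; for every edge, both endpoints lie together in some bag; and for every vertex, the bags containing it form a connected subtree. Here vertex 7 appears in no bag, so the decomposition is invalid.

No — vertex 7 appears in no bag.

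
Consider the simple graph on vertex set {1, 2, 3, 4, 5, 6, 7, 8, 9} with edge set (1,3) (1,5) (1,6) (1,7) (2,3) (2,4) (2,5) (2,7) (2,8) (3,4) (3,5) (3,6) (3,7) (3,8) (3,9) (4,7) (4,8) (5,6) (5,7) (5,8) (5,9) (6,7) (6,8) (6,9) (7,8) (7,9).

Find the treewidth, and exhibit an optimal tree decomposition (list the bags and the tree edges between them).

Treewidth 4.
One optimal decomposition is:
Bags: B1 = {2, 3, 5, 7, 8}  B2 = {3, 5, 6, 7, 8}  B3 = {1, 3, 5, 6, 7}  B4 = {3, 5, 6, 7, 9}  B5 = {2, 3, 4, 7, 8}
Tree: B1–B2, B2–B3, B3–B4, B1–B5

Each bag holds 5 vertices, so the decomposition has width 4, which upper-bounds the treewidth. Conversely, {2, 3, 4, 7, 8} is a clique of size 5, and the vertices of any clique must share a bag in every tree decomposition; so some bag has ≥ 5 vertices and tw(G) ≥ 4. Combining the bounds, tw(G) = 4.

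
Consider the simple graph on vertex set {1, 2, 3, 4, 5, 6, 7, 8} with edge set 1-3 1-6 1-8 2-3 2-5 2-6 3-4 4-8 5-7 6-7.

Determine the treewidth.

2

A width-2 tree decomposition is:
Bags: B1 = {5, 6, 7}  B2 = {2, 5, 6}  B3 = {1, 2, 6}  B4 = {1, 2, 3}  B5 = {1, 3, 8}  B6 = {3, 4, 8}
Tree: B1–B2, B2–B3, B3–B4, B4–B5, B5–B6
Each bag holds 3 vertices, so the decomposition has width 2, which upper-bounds the treewidth. The edges 7–5–2–6–7 form a cycle, so G is not a tree and its treewidth is at least 2. The upper and lower bounds meet at 2, so that is the treewidth.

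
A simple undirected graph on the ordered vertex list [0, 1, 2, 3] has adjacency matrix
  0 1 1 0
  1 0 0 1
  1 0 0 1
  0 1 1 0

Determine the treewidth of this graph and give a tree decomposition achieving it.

Each bag holds 3 vertices, so the decomposition has width 2, which upper-bounds the treewidth. The edges 3–1–0–2–3 form a cycle, so G is not a tree and its treewidth is at least 2. Therefore the treewidth is 2.

Treewidth 2.
Bags: B1 = {0, 1, 3}  B2 = {0, 2, 3}
Tree: B1–B2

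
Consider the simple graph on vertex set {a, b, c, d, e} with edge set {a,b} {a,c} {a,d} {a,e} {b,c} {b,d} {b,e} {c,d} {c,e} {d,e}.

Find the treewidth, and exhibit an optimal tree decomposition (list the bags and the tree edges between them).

Treewidth 4.
One such decomposition:
Bags: B1 = {a, b, c, d, e}
Tree: (single bag)

With just one bag of size 5, the width is 5 − 1 = 4, so tw(G) ≤ 4. Conversely, {a, b, c, d, e} is a clique of size 5, and the vertices of any clique must share a bag in every tree decomposition; so some bag has ≥ 5 vertices and tw(G) ≥ 4. Therefore the treewidth is 4.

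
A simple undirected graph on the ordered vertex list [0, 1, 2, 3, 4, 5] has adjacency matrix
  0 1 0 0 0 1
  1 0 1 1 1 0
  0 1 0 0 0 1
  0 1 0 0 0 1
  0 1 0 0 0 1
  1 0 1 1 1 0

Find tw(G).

A width-2 tree decomposition is:
Bags: B1 = {0, 1, 5}  B2 = {1, 3, 5}  B3 = {1, 2, 5}  B4 = {1, 4, 5}
Tree: B1–B2, B2–B3, B3–B4
The largest bag has 3 vertices, giving width 2; this decomposition certifies tw(G) ≤ 2. For the lower bound, G contains the cycle 0–5–3–1–0, so G is not a forest; only forests have treewidth ≤ 1, hence tw(G) ≥ 2. Combining the bounds, tw(G) = 2.

2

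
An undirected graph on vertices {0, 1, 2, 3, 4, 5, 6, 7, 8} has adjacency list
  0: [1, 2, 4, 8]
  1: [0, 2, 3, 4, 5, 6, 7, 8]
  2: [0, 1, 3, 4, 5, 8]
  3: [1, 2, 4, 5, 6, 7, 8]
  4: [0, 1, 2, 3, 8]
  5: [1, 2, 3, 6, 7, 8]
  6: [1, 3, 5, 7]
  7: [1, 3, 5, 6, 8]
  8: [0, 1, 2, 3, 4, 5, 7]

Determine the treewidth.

A width-4 tree decomposition is:
Bags: B1 = {1, 2, 3, 4, 8}  B2 = {1, 2, 3, 5, 8}  B3 = {1, 3, 5, 7, 8}  B4 = {1, 3, 5, 6, 7}  B5 = {0, 1, 2, 4, 8}
Tree: B1–B2, B2–B3, B3–B4, B1–B5
Each bag holds 5 vertices, so the decomposition has width 4, which upper-bounds the treewidth. For the lower bound, the 5 vertices {0, 1, 2, 4, 8} are pairwise adjacent, and any tree decomposition puts a clique entirely inside one bag — forcing width ≥ 4. Combining the bounds, tw(G) = 4.

4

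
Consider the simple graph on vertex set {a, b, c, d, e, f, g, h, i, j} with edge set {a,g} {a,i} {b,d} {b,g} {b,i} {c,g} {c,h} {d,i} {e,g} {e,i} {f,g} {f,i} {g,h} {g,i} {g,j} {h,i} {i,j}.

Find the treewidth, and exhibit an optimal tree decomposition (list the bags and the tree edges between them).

Every bag has size at most 3, so the width is 3 − 1 = 2 and tw(G) ≤ 2. On the other hand G contains the 3-clique {b, d, i}. A clique must lie in a single bag of any decomposition, so no decomposition can have width below 2. The upper and lower bounds meet at 2, so that is the treewidth.

Treewidth 2.
One optimal decomposition is:
Bags: B1 = {g, i, j}  B2 = {f, g, i}  B3 = {g, h, i}  B4 = {c, g, h}  B5 = {b, g, i}  B6 = {e, g, i}  B7 = {a, g, i}  B8 = {b, d, i}
Tree: B1–B2, B2–B3, B3–B4, B2–B5, B3–B6, B3–B7, B5–B8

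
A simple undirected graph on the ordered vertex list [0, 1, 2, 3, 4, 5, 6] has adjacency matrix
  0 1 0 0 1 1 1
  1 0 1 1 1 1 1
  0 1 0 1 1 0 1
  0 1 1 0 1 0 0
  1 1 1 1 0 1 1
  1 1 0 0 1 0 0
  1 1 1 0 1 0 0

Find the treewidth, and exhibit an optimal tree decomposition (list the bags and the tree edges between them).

Every bag has size at most 4, so the width is 4 − 1 = 3 and tw(G) ≤ 3. For the lower bound, the 4 vertices {0, 1, 4, 5} are pairwise adjacent, and any tree decomposition puts a clique entirely inside one bag — forcing width ≥ 3. Combining the bounds, tw(G) = 3.

Treewidth 3.
One such decomposition:
Bags: B1 = {1, 2, 4, 6}  B2 = {1, 2, 3, 4}  B3 = {0, 1, 4, 6}  B4 = {0, 1, 4, 5}
Tree: B1–B2, B1–B3, B3–B4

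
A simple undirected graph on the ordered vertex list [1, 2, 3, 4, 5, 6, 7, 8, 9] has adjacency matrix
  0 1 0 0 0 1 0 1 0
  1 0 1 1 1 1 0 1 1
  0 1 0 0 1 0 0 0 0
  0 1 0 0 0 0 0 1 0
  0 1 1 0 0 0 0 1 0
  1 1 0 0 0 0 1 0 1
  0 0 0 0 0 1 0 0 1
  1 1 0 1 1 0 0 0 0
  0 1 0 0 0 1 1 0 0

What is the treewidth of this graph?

A width-2 tree decomposition is:
Bags: B1 = {2, 5, 8}  B2 = {1, 2, 8}  B3 = {1, 2, 6}  B4 = {2, 6, 9}  B5 = {6, 7, 9}  B6 = {2, 4, 8}  B7 = {2, 3, 5}
Tree: B1–B2, B2–B3, B3–B4, B4–B5, B1–B6, B1–B7
The largest bag has 3 vertices, giving width 2; this decomposition certifies tw(G) ≤ 2. On the other hand G contains the 3-clique {1, 2, 8}. A clique must lie in a single bag of any decomposition, so no decomposition can have width below 2. Combining the bounds, tw(G) = 2.

2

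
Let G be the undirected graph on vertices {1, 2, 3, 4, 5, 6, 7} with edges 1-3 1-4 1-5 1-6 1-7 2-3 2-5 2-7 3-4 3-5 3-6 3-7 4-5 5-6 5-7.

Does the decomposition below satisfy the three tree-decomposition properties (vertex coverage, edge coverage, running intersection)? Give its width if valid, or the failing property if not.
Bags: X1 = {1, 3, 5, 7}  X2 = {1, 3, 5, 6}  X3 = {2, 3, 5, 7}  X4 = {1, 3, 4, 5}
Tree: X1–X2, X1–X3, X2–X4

Yes; width 3.

Checking the three conditions: (i) the bags cover all of {1, 2, 3, 4, 5, 6, 7}; (ii) for each edge, some bag contains both endpoints; (iii) the bags containing any fixed vertex form a subtree. All hold, so the decomposition is valid with width 4 − 1 = 3.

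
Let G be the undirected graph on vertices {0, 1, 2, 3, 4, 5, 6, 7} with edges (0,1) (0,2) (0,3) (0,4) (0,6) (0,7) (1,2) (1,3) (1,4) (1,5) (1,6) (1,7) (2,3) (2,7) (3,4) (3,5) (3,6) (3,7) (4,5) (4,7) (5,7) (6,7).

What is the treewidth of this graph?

A width-4 tree decomposition is:
Bags: B1 = {0, 1, 3, 4, 7}  B2 = {1, 3, 4, 5, 7}  B3 = {0, 1, 3, 6, 7}  B4 = {0, 1, 2, 3, 7}
Tree: B1–B2, B1–B3, B3–B4
The largest bag has 5 vertices, giving width 4; this decomposition certifies tw(G) ≤ 4. Conversely, {0, 1, 2, 3, 7} is a clique of size 5, and the vertices of any clique must share a bag in every tree decomposition; so some bag has ≥ 5 vertices and tw(G) ≥ 4. The upper and lower bounds meet at 4, so that is the treewidth.

4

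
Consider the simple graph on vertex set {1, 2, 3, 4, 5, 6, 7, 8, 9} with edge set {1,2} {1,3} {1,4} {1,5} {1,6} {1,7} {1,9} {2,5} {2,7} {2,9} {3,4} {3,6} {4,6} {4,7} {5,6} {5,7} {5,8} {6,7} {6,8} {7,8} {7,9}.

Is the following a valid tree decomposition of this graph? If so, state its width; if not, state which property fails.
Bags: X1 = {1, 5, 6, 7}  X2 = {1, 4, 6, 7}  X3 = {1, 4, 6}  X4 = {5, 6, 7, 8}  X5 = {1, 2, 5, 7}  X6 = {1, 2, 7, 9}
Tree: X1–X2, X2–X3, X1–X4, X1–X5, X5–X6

No — vertex 3 appears in no bag.

A tree decomposition must satisfy three properties: every vertex lies in some bag; for every edge, both endpoints lie together in some bag; and for every vertex, the bags containing it form a connected subtree. Here vertex 3 appears in no bag, so the decomposition is invalid.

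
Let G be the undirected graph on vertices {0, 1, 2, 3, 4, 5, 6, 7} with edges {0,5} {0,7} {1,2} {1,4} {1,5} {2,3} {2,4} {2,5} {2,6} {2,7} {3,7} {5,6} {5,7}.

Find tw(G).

2

A width-2 tree decomposition is:
Bags: B1 = {1, 2, 5}  B2 = {2, 5, 7}  B3 = {2, 5, 6}  B4 = {2, 3, 7}  B5 = {1, 2, 4}  B6 = {0, 5, 7}
Tree: B1–B2, B2–B3, B2–B4, B1–B5, B2–B6
Every bag has size at most 3, so the width is 3 − 1 = 2 and tw(G) ≤ 2. On the other hand G contains the 3-clique {0, 5, 7}. A clique must lie in a single bag of any decomposition, so no decomposition can have width below 2. The upper and lower bounds meet at 2, so that is the treewidth.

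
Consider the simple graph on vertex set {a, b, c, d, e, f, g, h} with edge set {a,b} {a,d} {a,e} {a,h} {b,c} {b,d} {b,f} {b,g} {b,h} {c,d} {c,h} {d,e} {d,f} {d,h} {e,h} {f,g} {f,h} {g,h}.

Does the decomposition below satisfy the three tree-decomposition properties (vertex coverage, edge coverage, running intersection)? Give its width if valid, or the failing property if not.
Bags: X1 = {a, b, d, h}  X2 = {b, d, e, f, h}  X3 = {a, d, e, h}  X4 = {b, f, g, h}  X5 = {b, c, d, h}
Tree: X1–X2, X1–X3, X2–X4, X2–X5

No — bags containing vertex e are not connected in the tree.

A tree decomposition must satisfy three properties: every vertex lies in some bag; for every edge, both endpoints lie together in some bag; and for every vertex, the bags containing it form a connected subtree. Here bags containing vertex e are not connected in the tree, so the decomposition is invalid.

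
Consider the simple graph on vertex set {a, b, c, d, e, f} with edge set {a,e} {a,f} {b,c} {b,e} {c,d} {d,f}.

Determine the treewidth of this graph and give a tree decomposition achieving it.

Treewidth 2.
Bags: B1 = {a, e, f}  B2 = {b, e, f}  B3 = {b, c, f}  B4 = {c, d, f}
Tree: B1–B2, B2–B3, B3–B4

Each bag holds 3 vertices, so the decomposition has width 2, which upper-bounds the treewidth. For the lower bound, G contains the cycle f–a–e–b–c–d–f, so G is not a forest; only forests have treewidth ≤ 1, hence tw(G) ≥ 2. The upper and lower bounds meet at 2, so that is the treewidth.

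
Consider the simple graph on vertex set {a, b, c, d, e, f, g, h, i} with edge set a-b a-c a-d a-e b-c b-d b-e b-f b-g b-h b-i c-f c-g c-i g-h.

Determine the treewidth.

2

A width-2 tree decomposition is:
Bags: B1 = {a, b, c}  B2 = {b, c, g}  B3 = {a, b, e}  B4 = {b, c, i}  B5 = {b, c, f}  B6 = {a, b, d}  B7 = {b, g, h}
Tree: B1–B2, B1–B3, B2–B4, B2–B5, B3–B6, B2–B7
Each bag holds 3 vertices, so the decomposition has width 2, which upper-bounds the treewidth. On the other hand G contains the 3-clique {a, b, d}. A clique must lie in a single bag of any decomposition, so no decomposition can have width below 2. The upper and lower bounds meet at 2, so that is the treewidth.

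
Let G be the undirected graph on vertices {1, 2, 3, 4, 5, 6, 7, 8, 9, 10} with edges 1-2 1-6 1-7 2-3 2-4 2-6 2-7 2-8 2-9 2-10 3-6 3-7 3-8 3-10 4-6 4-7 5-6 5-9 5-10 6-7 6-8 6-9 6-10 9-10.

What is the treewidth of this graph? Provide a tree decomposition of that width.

Treewidth 3.
Bags: B1 = {2, 3, 6, 7}  B2 = {2, 4, 6, 7}  B3 = {2, 3, 6, 10}  B4 = {2, 3, 6, 8}  B5 = {2, 6, 9, 10}  B6 = {1, 2, 6, 7}  B7 = {5, 6, 9, 10}
Tree: B1–B2, B1–B3, B1–B4, B3–B5, B1–B6, B5–B7

The largest bag has 4 vertices, giving width 3; this decomposition certifies tw(G) ≤ 3. For the lower bound, the 4 vertices {1, 2, 6, 7} are pairwise adjacent, and any tree decomposition puts a clique entirely inside one bag — forcing width ≥ 3. Hence tw(G) = 3 exactly.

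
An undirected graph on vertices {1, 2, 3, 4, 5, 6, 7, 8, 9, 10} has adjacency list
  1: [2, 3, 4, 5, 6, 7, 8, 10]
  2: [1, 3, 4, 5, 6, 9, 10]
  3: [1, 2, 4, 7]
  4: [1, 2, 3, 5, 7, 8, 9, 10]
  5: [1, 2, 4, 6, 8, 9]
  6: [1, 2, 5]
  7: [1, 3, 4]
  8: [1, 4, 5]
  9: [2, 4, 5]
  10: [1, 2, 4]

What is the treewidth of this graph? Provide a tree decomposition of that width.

Treewidth 3.
One such decomposition:
Bags: B1 = {1, 2, 4, 5}  B2 = {2, 4, 5, 9}  B3 = {1, 2, 3, 4}  B4 = {1, 4, 5, 8}  B5 = {1, 3, 4, 7}  B6 = {1, 2, 5, 6}  B7 = {1, 2, 4, 10}
Tree: B1–B2, B1–B3, B1–B4, B3–B5, B1–B6, B3–B7

Every bag has size at most 4, so the width is 4 − 1 = 3 and tw(G) ≤ 3. Conversely, {1, 4, 5, 8} is a clique of size 4, and the vertices of any clique must share a bag in every tree decomposition; so some bag has ≥ 4 vertices and tw(G) ≥ 3. The upper and lower bounds meet at 3, so that is the treewidth.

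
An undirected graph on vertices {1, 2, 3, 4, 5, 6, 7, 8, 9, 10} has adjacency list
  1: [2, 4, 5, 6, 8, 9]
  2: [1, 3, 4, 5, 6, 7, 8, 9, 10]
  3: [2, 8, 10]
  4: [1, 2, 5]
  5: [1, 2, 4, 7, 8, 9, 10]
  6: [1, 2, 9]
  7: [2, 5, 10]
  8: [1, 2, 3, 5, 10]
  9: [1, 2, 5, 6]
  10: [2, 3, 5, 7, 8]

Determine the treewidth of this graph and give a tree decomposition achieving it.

Every bag has size at most 4, so the width is 4 − 1 = 3 and tw(G) ≤ 3. On the other hand G contains the 4-clique {2, 3, 8, 10}. A clique must lie in a single bag of any decomposition, so no decomposition can have width below 3. The upper and lower bounds meet at 3, so that is the treewidth.

Treewidth 3.
Bags: B1 = {1, 2, 5, 9}  B2 = {1, 2, 5, 8}  B3 = {2, 5, 8, 10}  B4 = {2, 5, 7, 10}  B5 = {1, 2, 4, 5}  B6 = {1, 2, 6, 9}  B7 = {2, 3, 8, 10}
Tree: B1–B2, B2–B3, B3–B4, B2–B5, B1–B6, B3–B7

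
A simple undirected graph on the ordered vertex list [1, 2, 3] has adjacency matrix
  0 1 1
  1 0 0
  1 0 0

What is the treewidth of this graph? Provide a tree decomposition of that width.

Treewidth 1.
One optimal decomposition is:
Bags: B1 = {1, 3}  B2 = {1, 2}
Tree: B1–B2

Each bag holds 2 vertices, so the decomposition has width 1, which upper-bounds the treewidth. Any graph with an edge has treewidth ≥ 1, and G has the edge 1–3. Combining the bounds, tw(G) = 1.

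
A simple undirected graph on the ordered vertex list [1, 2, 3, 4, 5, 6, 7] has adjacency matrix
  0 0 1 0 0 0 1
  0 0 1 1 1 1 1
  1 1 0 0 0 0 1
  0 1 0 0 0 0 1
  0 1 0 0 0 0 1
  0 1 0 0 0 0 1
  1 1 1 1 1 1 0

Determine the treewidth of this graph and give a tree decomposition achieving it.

Treewidth 2.
One optimal decomposition is:
Bags: B1 = {1, 3, 7}  B2 = {2, 3, 7}  B3 = {2, 6, 7}  B4 = {2, 4, 7}  B5 = {2, 5, 7}
Tree: B1–B2, B2–B3, B3–B4, B3–B5

The largest bag has 3 vertices, giving width 2; this decomposition certifies tw(G) ≤ 2. On the other hand G contains the 3-clique {1, 3, 7}. A clique must lie in a single bag of any decomposition, so no decomposition can have width below 2. Hence tw(G) = 2 exactly.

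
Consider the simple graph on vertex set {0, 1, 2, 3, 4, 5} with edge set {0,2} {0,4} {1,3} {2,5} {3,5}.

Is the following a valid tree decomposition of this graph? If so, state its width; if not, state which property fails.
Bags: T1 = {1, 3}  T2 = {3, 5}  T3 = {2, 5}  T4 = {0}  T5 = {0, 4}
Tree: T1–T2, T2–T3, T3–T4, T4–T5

A tree decomposition must satisfy three properties: every vertex lies in some bag; for every edge, both endpoints lie together in some bag; and for every vertex, the bags containing it form a connected subtree. Here edge (2,0) lies in no bag, so the decomposition is invalid.

No — edge (2,0) lies in no bag.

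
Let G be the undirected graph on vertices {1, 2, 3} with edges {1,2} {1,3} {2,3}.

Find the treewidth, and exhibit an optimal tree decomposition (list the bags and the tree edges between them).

Treewidth 2.
Bags: B1 = {1, 2, 3}
Tree: (single bag)

With just one bag of size 3, the width is 3 − 1 = 2, so tw(G) ≤ 2. For the lower bound, the 3 vertices {1, 2, 3} are pairwise adjacent, and any tree decomposition puts a clique entirely inside one bag — forcing width ≥ 2. The upper and lower bounds meet at 2, so that is the treewidth.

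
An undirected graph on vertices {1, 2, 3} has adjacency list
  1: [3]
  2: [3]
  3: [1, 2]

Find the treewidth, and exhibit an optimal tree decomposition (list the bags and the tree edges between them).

Treewidth 1.
One optimal decomposition is:
Bags: B1 = {1, 3}  B2 = {2, 3}
Tree: B1–B2

The largest bag has 2 vertices, giving width 1; this decomposition certifies tw(G) ≤ 1. Since G has at least one edge (e.g. 1–3), it is not an edgeless graph, so tw(G) ≥ 1. Combining the bounds, tw(G) = 1.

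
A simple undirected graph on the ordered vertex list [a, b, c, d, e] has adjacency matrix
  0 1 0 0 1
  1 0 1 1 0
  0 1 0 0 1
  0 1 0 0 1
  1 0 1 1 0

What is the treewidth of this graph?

2

A width-2 tree decomposition is:
Bags: B1 = {a, b, e}  B2 = {b, c, e}  B3 = {b, d, e}
Tree: B1–B2, B2–B3
Each bag holds 3 vertices, so the decomposition has width 2, which upper-bounds the treewidth. Since a–b–c–e–a is a cycle in G, G is not acyclic. Forests are exactly the graphs of treewidth ≤ 1, so tw(G) ≥ 2. Hence tw(G) = 2 exactly.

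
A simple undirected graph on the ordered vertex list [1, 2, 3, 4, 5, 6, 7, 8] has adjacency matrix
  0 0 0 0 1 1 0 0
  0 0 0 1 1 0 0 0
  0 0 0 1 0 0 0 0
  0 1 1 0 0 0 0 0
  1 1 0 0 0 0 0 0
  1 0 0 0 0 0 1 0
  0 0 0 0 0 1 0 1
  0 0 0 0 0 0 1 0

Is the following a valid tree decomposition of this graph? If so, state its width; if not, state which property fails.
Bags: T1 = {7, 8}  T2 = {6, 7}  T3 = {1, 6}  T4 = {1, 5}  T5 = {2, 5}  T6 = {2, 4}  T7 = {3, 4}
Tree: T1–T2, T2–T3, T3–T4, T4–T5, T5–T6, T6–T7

Yes; width 1.

Vertex coverage: the bags together contain {1, 2, 3, 4, 5, 6, 7, 8}, the full vertex set. Edge coverage: each edge of G has both endpoints in at least one bag. Running intersection: for every vertex, the bags containing it form a connected subtree. All three properties hold, so this is a valid tree decomposition of width max|bag| − 1 = 1, and hence tw(G) ≤ 1.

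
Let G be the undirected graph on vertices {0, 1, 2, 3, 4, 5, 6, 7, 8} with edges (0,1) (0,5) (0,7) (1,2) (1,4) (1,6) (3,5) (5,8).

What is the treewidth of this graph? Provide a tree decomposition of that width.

Each bag holds 2 vertices, so the decomposition has width 1, which upper-bounds the treewidth. Any graph with an edge has treewidth ≥ 1, and G has the edge 0–7. Therefore the treewidth is 1.

Treewidth 1.
One optimal decomposition is:
Bags: B1 = {0, 7}  B2 = {0, 1}  B3 = {1, 2}  B4 = {0, 5}  B5 = {1, 6}  B6 = {3, 5}  B7 = {5, 8}  B8 = {1, 4}
Tree: B1–B2, B2–B3, B2–B4, B3–B5, B4–B6, B4–B7, B5–B8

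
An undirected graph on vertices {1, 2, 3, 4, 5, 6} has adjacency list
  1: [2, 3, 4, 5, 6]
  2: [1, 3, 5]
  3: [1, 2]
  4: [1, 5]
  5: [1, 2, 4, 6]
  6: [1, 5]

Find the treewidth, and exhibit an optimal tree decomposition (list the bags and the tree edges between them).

The largest bag has 3 vertices, giving width 2; this decomposition certifies tw(G) ≤ 2. On the other hand G contains the 3-clique {1, 2, 3}. A clique must lie in a single bag of any decomposition, so no decomposition can have width below 2. Therefore the treewidth is 2.

Treewidth 2.
One such decomposition:
Bags: B1 = {1, 4, 5}  B2 = {1, 2, 5}  B3 = {1, 2, 3}  B4 = {1, 5, 6}
Tree: B1–B2, B2–B3, B2–B4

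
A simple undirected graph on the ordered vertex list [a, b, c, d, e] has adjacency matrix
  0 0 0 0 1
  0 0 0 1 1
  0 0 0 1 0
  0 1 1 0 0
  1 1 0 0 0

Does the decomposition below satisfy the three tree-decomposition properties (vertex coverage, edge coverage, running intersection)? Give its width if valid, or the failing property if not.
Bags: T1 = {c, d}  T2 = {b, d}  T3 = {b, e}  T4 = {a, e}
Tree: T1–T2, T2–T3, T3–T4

Yes; width 1.

Every vertex of G appears in some bag (union = {a, b, c, d, e}); every edge is covered by a bag; and for each vertex v the set of bags containing v is connected in the bag tree. The decomposition is therefore valid. The largest bag has 2 vertices, so the width is 1.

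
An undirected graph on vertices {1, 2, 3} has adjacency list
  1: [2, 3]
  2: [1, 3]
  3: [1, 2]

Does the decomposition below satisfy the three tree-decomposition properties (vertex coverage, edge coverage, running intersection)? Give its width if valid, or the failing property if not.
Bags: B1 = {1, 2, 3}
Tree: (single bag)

Yes; width 2.

Vertex coverage: the bags together contain {1, 2, 3}, the full vertex set. Edge coverage: each edge of G has both endpoints in at least one bag. Running intersection: for every vertex, the bags containing it form a connected subtree. All three properties hold, so this is a valid tree decomposition of width max|bag| − 1 = 2, and hence tw(G) ≤ 2.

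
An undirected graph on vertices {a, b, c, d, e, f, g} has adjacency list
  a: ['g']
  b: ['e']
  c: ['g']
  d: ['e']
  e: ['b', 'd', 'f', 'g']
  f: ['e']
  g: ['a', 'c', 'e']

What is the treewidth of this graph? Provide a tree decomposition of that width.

Treewidth 1.
One such decomposition:
Bags: B1 = {e, g}  B2 = {a, g}  B3 = {c, g}  B4 = {e, f}  B5 = {b, e}  B6 = {d, e}
Tree: B1–B2, B2–B3, B1–B4, B4–B5, B4–B6

The largest bag has 2 vertices, giving width 1; this decomposition certifies tw(G) ≤ 1. Since G has at least one edge (e.g. g–e), it is not an edgeless graph, so tw(G) ≥ 1. Therefore the treewidth is 1.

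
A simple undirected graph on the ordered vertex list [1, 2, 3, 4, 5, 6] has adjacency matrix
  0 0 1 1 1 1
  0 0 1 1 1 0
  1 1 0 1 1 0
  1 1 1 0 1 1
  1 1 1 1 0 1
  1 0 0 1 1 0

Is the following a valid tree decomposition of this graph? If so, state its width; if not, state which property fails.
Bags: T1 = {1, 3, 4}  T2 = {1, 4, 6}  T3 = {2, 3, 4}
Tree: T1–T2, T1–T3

A tree decomposition must satisfy three properties: every vertex lies in some bag; for every edge, both endpoints lie together in some bag; and for every vertex, the bags containing it form a connected subtree. Here vertex 5 appears in no bag, so the decomposition is invalid.

No — vertex 5 appears in no bag.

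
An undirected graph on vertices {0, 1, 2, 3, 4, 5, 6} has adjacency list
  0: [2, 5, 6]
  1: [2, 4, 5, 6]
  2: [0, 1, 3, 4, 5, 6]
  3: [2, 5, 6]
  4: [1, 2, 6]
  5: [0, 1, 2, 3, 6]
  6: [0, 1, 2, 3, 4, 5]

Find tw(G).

A width-3 tree decomposition is:
Bags: B1 = {1, 2, 5, 6}  B2 = {1, 2, 4, 6}  B3 = {2, 3, 5, 6}  B4 = {0, 2, 5, 6}
Tree: B1–B2, B1–B3, B3–B4
Every bag has size at most 4, so the width is 4 − 1 = 3 and tw(G) ≤ 3. On the other hand G contains the 4-clique {1, 2, 4, 6}. A clique must lie in a single bag of any decomposition, so no decomposition can have width below 3. Combining the bounds, tw(G) = 3.

3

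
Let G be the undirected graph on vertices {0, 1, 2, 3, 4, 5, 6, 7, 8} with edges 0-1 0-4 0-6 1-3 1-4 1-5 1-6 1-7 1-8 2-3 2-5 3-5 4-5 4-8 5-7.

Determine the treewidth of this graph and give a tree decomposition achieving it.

Treewidth 2.
Bags: B1 = {1, 3, 5}  B2 = {2, 3, 5}  B3 = {1, 4, 5}  B4 = {1, 4, 8}  B5 = {0, 1, 4}  B6 = {1, 5, 7}  B7 = {0, 1, 6}
Tree: B1–B2, B1–B3, B3–B4, B3–B5, B3–B6, B5–B7

Every bag has size at most 3, so the width is 3 − 1 = 2 and tw(G) ≤ 2. On the other hand G contains the 3-clique {1, 3, 5}. A clique must lie in a single bag of any decomposition, so no decomposition can have width below 2. Combining the bounds, tw(G) = 2.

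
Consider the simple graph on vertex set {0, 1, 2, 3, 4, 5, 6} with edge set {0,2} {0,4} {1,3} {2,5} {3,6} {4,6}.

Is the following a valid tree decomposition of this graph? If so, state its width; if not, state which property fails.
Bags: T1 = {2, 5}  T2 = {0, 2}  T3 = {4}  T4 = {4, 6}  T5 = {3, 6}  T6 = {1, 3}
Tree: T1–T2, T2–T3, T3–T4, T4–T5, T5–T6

No — edge (0,4) lies in no bag.

A tree decomposition must satisfy three properties: every vertex lies in some bag; for every edge, both endpoints lie together in some bag; and for every vertex, the bags containing it form a connected subtree. Here edge (0,4) lies in no bag, so the decomposition is invalid.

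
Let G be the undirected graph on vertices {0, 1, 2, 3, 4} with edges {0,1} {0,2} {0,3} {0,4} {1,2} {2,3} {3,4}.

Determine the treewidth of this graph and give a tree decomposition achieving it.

Treewidth 2.
Bags: B1 = {0, 2, 3}  B2 = {0, 3, 4}  B3 = {0, 1, 2}
Tree: B1–B2, B1–B3

The largest bag has 3 vertices, giving width 2; this decomposition certifies tw(G) ≤ 2. Conversely, {0, 1, 2} is a clique of size 3, and the vertices of any clique must share a bag in every tree decomposition; so some bag has ≥ 3 vertices and tw(G) ≥ 2. Hence tw(G) = 2 exactly.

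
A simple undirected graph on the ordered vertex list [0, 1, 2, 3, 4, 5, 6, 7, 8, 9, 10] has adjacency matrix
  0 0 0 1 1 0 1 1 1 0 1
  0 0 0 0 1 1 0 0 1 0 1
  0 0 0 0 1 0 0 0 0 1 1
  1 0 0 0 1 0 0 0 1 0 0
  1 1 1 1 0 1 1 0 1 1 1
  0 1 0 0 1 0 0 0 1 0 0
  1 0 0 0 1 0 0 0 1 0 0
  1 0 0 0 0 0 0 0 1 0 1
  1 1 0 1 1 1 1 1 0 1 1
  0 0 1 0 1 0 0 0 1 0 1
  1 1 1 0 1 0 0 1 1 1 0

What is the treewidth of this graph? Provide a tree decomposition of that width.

Every bag has size at most 4, so the width is 4 − 1 = 3 and tw(G) ≤ 3. Conversely, {0, 4, 8, 10} is a clique of size 4, and the vertices of any clique must share a bag in every tree decomposition; so some bag has ≥ 4 vertices and tw(G) ≥ 3. Hence tw(G) = 3 exactly.

Treewidth 3.
One such decomposition:
Bags: B1 = {0, 4, 8, 10}  B2 = {0, 3, 4, 8}  B3 = {4, 8, 9, 10}  B4 = {1, 4, 8, 10}  B5 = {1, 4, 5, 8}  B6 = {0, 4, 6, 8}  B7 = {2, 4, 9, 10}  B8 = {0, 7, 8, 10}
Tree: B1–B2, B1–B3, B1–B4, B4–B5, B1–B6, B3–B7, B1–B8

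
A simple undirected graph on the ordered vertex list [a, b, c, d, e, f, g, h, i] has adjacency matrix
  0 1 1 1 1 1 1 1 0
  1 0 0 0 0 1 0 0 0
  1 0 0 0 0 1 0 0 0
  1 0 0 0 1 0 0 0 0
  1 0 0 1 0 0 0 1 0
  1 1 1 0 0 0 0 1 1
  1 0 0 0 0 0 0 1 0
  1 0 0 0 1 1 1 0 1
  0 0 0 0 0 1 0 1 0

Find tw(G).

2

A width-2 tree decomposition is:
Bags: B1 = {a, c, f}  B2 = {a, b, f}  B3 = {a, f, h}  B4 = {f, h, i}  B5 = {a, g, h}  B6 = {a, e, h}  B7 = {a, d, e}
Tree: B1–B2, B2–B3, B3–B4, B3–B5, B5–B6, B6–B7
Every bag has size at most 3, so the width is 3 − 1 = 2 and tw(G) ≤ 2. For the lower bound, the 3 vertices {a, d, e} are pairwise adjacent, and any tree decomposition puts a clique entirely inside one bag — forcing width ≥ 2. Therefore the treewidth is 2.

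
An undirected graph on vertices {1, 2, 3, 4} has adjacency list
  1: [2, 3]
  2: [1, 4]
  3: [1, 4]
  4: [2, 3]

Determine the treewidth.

2

A width-2 tree decomposition is:
Bags: B1 = {2, 3, 4}  B2 = {1, 2, 3}
Tree: B1–B2
Each bag holds 3 vertices, so the decomposition has width 2, which upper-bounds the treewidth. The edges 3–4–2–1–3 form a cycle, so G is not a tree and its treewidth is at least 2. The upper and lower bounds meet at 2, so that is the treewidth.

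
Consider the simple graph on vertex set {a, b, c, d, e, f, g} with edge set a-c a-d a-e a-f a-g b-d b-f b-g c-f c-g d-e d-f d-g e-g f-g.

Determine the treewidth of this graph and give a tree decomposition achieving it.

Treewidth 3.
Bags: B1 = {b, d, f, g}  B2 = {a, d, f, g}  B3 = {a, d, e, g}  B4 = {a, c, f, g}
Tree: B1–B2, B2–B3, B2–B4

Each bag holds 4 vertices, so the decomposition has width 3, which upper-bounds the treewidth. Conversely, {a, d, e, g} is a clique of size 4, and the vertices of any clique must share a bag in every tree decomposition; so some bag has ≥ 4 vertices and tw(G) ≥ 3. Therefore the treewidth is 3.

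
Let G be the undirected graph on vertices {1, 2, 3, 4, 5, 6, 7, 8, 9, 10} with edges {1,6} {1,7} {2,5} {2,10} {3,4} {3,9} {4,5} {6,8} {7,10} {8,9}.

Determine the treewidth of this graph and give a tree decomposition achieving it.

The largest bag has 3 vertices, giving width 2; this decomposition certifies tw(G) ≤ 2. Since 7–1–6–8–9–3–4–5–2–10–7 is a cycle in G, G is not acyclic. Forests are exactly the graphs of treewidth ≤ 1, so tw(G) ≥ 2. Therefore the treewidth is 2.

Treewidth 2.
Bags: B1 = {1, 6, 7}  B2 = {6, 7, 8}  B3 = {7, 8, 9}  B4 = {3, 7, 9}  B5 = {3, 4, 7}  B6 = {4, 5, 7}  B7 = {2, 5, 7}  B8 = {2, 7, 10}
Tree: B1–B2, B2–B3, B3–B4, B4–B5, B5–B6, B6–B7, B7–B8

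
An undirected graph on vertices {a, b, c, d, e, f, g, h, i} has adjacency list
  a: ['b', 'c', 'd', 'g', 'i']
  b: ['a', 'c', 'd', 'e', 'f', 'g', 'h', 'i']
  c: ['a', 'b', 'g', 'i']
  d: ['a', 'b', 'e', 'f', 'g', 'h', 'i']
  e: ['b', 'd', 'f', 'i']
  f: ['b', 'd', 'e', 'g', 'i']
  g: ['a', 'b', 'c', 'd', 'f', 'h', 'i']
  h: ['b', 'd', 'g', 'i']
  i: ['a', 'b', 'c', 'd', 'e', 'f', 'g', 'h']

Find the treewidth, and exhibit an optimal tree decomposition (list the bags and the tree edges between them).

Treewidth 4.
One such decomposition:
Bags: B1 = {a, b, c, g, i}  B2 = {a, b, d, g, i}  B3 = {b, d, f, g, i}  B4 = {b, d, e, f, i}  B5 = {b, d, g, h, i}
Tree: B1–B2, B2–B3, B3–B4, B2–B5

Every bag has size at most 5, so the width is 5 − 1 = 4 and tw(G) ≤ 4. Conversely, {b, d, g, h, i} is a clique of size 5, and the vertices of any clique must share a bag in every tree decomposition; so some bag has ≥ 5 vertices and tw(G) ≥ 4. Therefore the treewidth is 4.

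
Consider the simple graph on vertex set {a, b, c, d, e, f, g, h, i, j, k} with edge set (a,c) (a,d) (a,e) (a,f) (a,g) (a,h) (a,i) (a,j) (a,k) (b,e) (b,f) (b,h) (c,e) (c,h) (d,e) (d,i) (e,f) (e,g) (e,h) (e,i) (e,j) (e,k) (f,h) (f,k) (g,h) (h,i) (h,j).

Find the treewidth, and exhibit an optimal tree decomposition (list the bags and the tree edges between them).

Treewidth 3.
One such decomposition:
Bags: B1 = {a, e, f, h}  B2 = {b, e, f, h}  B3 = {a, e, f, k}  B4 = {a, e, h, i}  B5 = {a, c, e, h}  B6 = {a, e, h, j}  B7 = {a, e, g, h}  B8 = {a, d, e, i}
Tree: B1–B2, B1–B3, B1–B4, B1–B5, B5–B6, B6–B7, B4–B8

The largest bag has 4 vertices, giving width 3; this decomposition certifies tw(G) ≤ 3. Conversely, {a, d, e, i} is a clique of size 4, and the vertices of any clique must share a bag in every tree decomposition; so some bag has ≥ 4 vertices and tw(G) ≥ 3. Combining the bounds, tw(G) = 3.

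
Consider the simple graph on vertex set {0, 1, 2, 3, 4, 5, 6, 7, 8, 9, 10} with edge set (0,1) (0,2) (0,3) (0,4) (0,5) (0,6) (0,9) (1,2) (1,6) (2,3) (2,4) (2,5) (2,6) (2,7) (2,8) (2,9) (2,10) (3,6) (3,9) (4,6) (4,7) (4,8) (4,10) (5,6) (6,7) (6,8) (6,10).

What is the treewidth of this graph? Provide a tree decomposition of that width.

Treewidth 3.
One optimal decomposition is:
Bags: B1 = {0, 2, 4, 6}  B2 = {2, 4, 6, 8}  B3 = {0, 2, 3, 6}  B4 = {2, 4, 6, 7}  B5 = {0, 1, 2, 6}  B6 = {0, 2, 3, 9}  B7 = {0, 2, 5, 6}  B8 = {2, 4, 6, 10}
Tree: B1–B2, B1–B3, B1–B4, B3–B5, B3–B6, B1–B7, B2–B8

The largest bag has 4 vertices, giving width 3; this decomposition certifies tw(G) ≤ 3. For the lower bound, the 4 vertices {0, 2, 3, 9} are pairwise adjacent, and any tree decomposition puts a clique entirely inside one bag — forcing width ≥ 3. Combining the bounds, tw(G) = 3.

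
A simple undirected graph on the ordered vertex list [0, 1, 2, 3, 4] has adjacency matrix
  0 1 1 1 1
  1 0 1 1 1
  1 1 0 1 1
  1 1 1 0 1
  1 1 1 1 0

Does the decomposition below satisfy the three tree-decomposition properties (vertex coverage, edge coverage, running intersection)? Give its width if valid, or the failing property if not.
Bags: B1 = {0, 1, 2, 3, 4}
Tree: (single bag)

Yes; width 4.

Every vertex of G appears in some bag (union = {0, 1, 2, 3, 4}); every edge is covered by a bag; and for each vertex v the set of bags containing v is connected in the bag tree. The decomposition is therefore valid. The largest bag has 5 vertices, so the width is 4.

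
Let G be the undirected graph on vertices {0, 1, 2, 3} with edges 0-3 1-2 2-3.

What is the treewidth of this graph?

A width-1 tree decomposition is:
Bags: B1 = {1, 2}  B2 = {2, 3}  B3 = {0, 3}
Tree: B1–B2, B2–B3
Each bag holds 2 vertices, so the decomposition has width 1, which upper-bounds the treewidth. G has an edge, so its treewidth is at least 1. Hence tw(G) = 1 exactly.

1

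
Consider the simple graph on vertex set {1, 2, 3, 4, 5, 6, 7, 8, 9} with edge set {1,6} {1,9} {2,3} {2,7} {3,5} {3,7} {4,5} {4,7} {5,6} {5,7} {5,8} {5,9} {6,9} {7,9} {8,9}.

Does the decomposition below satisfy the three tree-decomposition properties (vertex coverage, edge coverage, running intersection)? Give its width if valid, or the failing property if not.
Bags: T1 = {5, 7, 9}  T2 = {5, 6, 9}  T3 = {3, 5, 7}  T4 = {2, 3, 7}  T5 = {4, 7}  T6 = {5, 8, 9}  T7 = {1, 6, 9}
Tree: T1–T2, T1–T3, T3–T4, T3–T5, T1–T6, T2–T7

A tree decomposition must satisfy three properties: every vertex lies in some bag; for every edge, both endpoints lie together in some bag; and for every vertex, the bags containing it form a connected subtree. Here edge (5,4) lies in no bag, so the decomposition is invalid.

No — edge (5,4) lies in no bag.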